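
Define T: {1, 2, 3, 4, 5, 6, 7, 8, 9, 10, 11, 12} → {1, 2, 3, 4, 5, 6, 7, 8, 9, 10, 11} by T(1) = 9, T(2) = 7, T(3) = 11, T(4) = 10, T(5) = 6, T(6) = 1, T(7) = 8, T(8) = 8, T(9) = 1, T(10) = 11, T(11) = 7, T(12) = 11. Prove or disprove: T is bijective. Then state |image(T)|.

T(7) = 8 = T(8) with 7 ≠ 8, so T is not injective, hence not bijective.
The image of T is {1, 6, 7, 8, 9, 10, 11}, which has 7 elements.

7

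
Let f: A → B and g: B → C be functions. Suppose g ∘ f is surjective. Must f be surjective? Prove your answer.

No. Take A = {1, 2, 3}, B = {1, 2, 3, 4, 5, 6}, C = {1}, f(a) = 1 for every a ∈ A, and g(b) = 1 for every b ∈ B.
Then g ∘ f is surjective onto {1}, but 6 ∈ B has no preimage under f, so f is not surjective.

not surjective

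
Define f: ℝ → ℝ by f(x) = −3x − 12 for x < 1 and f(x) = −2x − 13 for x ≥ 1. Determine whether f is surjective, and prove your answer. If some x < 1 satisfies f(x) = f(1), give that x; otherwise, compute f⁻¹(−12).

Both pieces are strictly decreasing (slopes −3 and −2), so each is injective on its own interval.
The left piece maps (−∞, 1) onto (−15, ∞); the right piece maps [1, ∞) onto (−∞, −15].
These images together cover ℝ, so f is surjective.
Because the two images are disjoint, no x < 1 has f(x) = f(1), so we compute f⁻¹(−12): −12 lies in (−15, ∞), so solve −3x − 12 = −12: x = (−12 + 12)/(−3) = 0.

0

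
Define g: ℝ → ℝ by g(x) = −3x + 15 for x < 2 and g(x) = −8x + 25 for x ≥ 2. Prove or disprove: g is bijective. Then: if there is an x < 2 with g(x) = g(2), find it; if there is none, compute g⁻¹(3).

11/4

Both pieces are strictly decreasing (slopes −3 and −8), so each is injective on its own interval.
The left piece maps (−∞, 2) onto (9, ∞); the right piece maps [2, ∞) onto (−∞, 9].
Since 9 = 9, the images partition ℝ: g is injective and surjective, hence bijective.
Because the two images are disjoint, no x < 2 has g(x) = g(2), so we compute g⁻¹(3): 3 lies in (−∞, 9], so solve −8x + 25 = 3: x = (3 − 25)/(−8) = 11/4.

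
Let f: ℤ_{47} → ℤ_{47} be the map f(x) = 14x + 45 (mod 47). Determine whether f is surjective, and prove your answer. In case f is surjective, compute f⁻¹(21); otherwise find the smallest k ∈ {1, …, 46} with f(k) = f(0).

Since gcd(14, 47) = 1, 14 is invertible modulo 47. Euclid's algorithm: 47 = 3·14 + 5, 14 = 2·5 + 4, 5 = 1·4 + 1; back-substituting gives 1 = 37·14 − 11·47, so 14⁻¹ ≡ 37 (mod 47).
Then y ↦ 37(y − 45) is a two-sided inverse to f, so every y ∈ ℤ_{47} has a preimage.
So f is surjective.
Since f is surjective, we find f⁻¹(21): we need 14x ≡ 21 − 45 ≡ 23 (mod 47). Using 14⁻¹ = 37: x ≡ 37·23 = 851 = 18·47 + 5, so x = 5.
Check: f(5) = 14·5 + 45 = 115 = 2·47 + 21 ≡ 21 (mod 47).

5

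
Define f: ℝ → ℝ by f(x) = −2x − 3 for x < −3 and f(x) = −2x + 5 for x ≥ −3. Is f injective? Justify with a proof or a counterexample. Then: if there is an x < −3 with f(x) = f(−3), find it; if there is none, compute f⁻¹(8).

Both pieces are strictly decreasing (slopes −2 and −2), so each is injective on its own interval.
The left piece maps (−∞, −3) onto (3, ∞); the right piece maps [−3, ∞) onto (−∞, 11].
These images overlap. In particular f(−3) = 11 (right piece), and solving −2x − 3 = 11 on the left piece gives x = −7 < −3.
So f(−7) = f(−3) with −7 ≠ −3, and f is not injective. This x = −7 is the requested value below −3.

-7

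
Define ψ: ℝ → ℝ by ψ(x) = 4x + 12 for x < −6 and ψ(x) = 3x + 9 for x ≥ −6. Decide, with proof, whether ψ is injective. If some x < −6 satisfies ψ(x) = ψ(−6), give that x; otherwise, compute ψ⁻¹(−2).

-11/3

Both pieces are strictly increasing (slopes 4 and 3), so each is injective on its own interval.
The left piece maps (−∞, −6) onto (−∞, −12); the right piece maps [−6, ∞) onto [−9, ∞).
These images are disjoint, so no value is attained by both pieces. Therefore ψ is injective.
Because the two images are disjoint, no x < −6 has ψ(x) = ψ(−6), so we compute ψ⁻¹(−2): −2 lies in [−9, ∞), so solve 3x + 9 = −2: x = (−2 − 9)/3 = −11/3.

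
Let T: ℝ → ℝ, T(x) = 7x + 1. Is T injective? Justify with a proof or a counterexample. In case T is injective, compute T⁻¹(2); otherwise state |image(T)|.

1/7

Suppose T(x_1) = T(x_2). Then 7x_1 + 1 = 7x_2 + 1, thus 7x_1 = 7x_2, thus x_1 = x_2.
Thus T is injective.
Since T is injective, we compute T⁻¹(2) = (2 − 1)/7 = 1/7.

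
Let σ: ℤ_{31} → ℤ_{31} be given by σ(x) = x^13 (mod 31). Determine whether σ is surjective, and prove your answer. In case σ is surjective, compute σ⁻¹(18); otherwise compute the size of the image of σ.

9

Since 31 is prime, the nonzero elements of ℤ_{31} form a cyclic group of order 30.
As gcd(13, 30) = 1, raising to the 13th power is a bijection on this group: if s^13 ≡ t^13 then (st^{−1})^13 = 1, and the only element of order dividing gcd(13, 30) = 1 is 1, so s = t.
With σ(0) = 0 this makes σ injective on all of ℤ_{31}, hence bijective (finite equal-size domain and codomain). In particular σ is surjective.
Since σ is surjective, we find the preimage of 18. The inverse of x ↦ x^13 on (ℤ_{31})^× is x ↦ x^7, because 13·7 = 91 = 3·30 + 1 ≡ 1 (mod 30) and x^{30} = 1 for x ≠ 0 (Fermat). So σ⁻¹(18) = 18^7 mod 31.
Repeated squaring mod 31: 18^1 ≡ 18, 18^2 ≡ 18² = 324 ≡ 14, 18^4 ≡ 14² = 196 ≡ 10. Since 7 = 4 + 2 + 1, 18^7 ≡ 10·14·18: 10·14 = 140 ≡ 16, then 16·18 = 288 ≡ 9. So 18^7 ≡ 9 (mod 31).
Hence σ⁻¹(18) = 9.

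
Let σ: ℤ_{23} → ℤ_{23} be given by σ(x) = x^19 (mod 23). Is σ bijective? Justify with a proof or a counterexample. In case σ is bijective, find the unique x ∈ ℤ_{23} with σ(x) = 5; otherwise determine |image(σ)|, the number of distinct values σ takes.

17

Since 23 is prime, the nonzero elements of ℤ_{23} form a cyclic group of order 22.
As gcd(19, 22) = 1, raising to the 19th power is a bijection on this group: if s^19 ≡ t^19 then (st^{−1})^19 = 1, and the only element of order dividing gcd(19, 22) = 1 is 1, so s = t.
With σ(0) = 0 this makes σ injective on all of ℤ_{23}, hence bijective (finite equal-size domain and codomain). In particular σ is bijective.
Since σ is bijective, we find the preimage of 5. The inverse of x ↦ x^19 on (ℤ_{23})^× is x ↦ x^7, because 19·7 = 133 = 6·22 + 1 ≡ 1 (mod 22) and x^{22} = 1 for x ≠ 0 (Fermat). So σ⁻¹(5) = 5^7 mod 23.
Repeated squaring mod 23: 5^1 ≡ 5, 5^2 ≡ 5² = 25 ≡ 2, 5^4 ≡ 2² = 4. Since 7 = 4 + 2 + 1, 5^7 ≡ 4·2·5: 4·2 = 8, then 8·5 = 40 ≡ 17. So 5^7 ≡ 17 (mod 23).
Hence σ⁻¹(5) = 17.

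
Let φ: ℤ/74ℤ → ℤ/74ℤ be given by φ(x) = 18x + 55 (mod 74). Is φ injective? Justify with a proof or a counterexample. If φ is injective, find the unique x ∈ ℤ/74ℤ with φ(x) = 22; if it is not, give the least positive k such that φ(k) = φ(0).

We have gcd(18, 74) = 2 > 1. Taking u = 0 and v = 37: φ(0) = 55 and φ(37) = 18·37 + 55 = 721 ≡ 55 (mod 74).
So φ(0) = φ(37) while 0 ≠ 37, hence φ is not injective.
Since φ is not injective, we find the least positive k with φ(k) = φ(0): this means 18k ≡ 0 (mod 74), i.e. 74 ∣ 18k. Since gcd(18, 74) = 2, dividing through by 2 this holds exactly when 37 ∣ 9k, and as gcd(9, 37) = 1, exactly when 37 ∣ k.
The smallest positive such k is 37.

37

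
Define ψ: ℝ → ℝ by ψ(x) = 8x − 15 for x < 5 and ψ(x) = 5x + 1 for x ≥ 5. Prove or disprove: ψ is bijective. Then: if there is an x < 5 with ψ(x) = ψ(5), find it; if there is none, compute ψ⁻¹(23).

19/4

Both pieces are strictly increasing (slopes 8 and 5), so each is injective on its own interval.
The left piece maps (−∞, 5) onto (−∞, 25); the right piece maps [5, ∞) onto [26, ∞).
The images leave a gap (25 has no preimage), so ψ is not surjective, hence not bijective.
Because the two images are disjoint, no x < 5 has ψ(x) = ψ(5), so we compute ψ⁻¹(23): 23 lies in (−∞, 25), so solve 8x − 15 = 23: x = (23 + 15)/8 = 19/4.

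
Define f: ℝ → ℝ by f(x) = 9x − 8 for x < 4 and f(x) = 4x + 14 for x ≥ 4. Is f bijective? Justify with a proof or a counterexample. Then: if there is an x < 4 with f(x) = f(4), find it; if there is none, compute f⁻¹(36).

11/2

Both pieces are strictly increasing (slopes 9 and 4), so each is injective on its own interval.
The left piece maps (−∞, 4) onto (−∞, 28); the right piece maps [4, ∞) onto [30, ∞).
The images leave a gap (28 has no preimage), so f is not surjective, hence not bijective.
Because the two images are disjoint, no x < 4 has f(x) = f(4), so we compute f⁻¹(36): 36 lies in [30, ∞), so solve 4x + 14 = 36: x = (36 − 14)/4 = 11/2.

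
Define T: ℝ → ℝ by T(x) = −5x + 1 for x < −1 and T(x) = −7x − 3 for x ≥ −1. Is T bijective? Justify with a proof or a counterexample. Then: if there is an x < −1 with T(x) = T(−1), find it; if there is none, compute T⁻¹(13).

Both pieces are strictly decreasing (slopes −5 and −7), so each is injective on its own interval.
The left piece maps (−∞, −1) onto (6, ∞); the right piece maps [−1, ∞) onto (−∞, 4].
The images leave a gap (6 has no preimage), so T is not surjective, hence not bijective.
Because the two images are disjoint, no x < −1 has T(x) = T(−1), so we compute T⁻¹(13): 13 lies in (6, ∞), so solve −5x + 1 = 13: x = (13 − 1)/(−5) = −12/5.

-12/5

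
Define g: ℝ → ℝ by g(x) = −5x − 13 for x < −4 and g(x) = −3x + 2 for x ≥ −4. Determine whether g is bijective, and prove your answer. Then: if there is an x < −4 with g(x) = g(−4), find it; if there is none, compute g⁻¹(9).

-27/5

Both pieces are strictly decreasing (slopes −5 and −3), so each is injective on its own interval.
The left piece maps (−∞, −4) onto (7, ∞); the right piece maps [−4, ∞) onto (−∞, 14].
These images overlap. In particular g(−4) = 14 (right piece), and solving −5x − 13 = 14 on the left piece gives x = −27/5 < −4.
So g(−27/5) = g(−4) with −27/5 ≠ −4, and g is not injective, hence not bijective. This x = −27/5 is the requested value below −4.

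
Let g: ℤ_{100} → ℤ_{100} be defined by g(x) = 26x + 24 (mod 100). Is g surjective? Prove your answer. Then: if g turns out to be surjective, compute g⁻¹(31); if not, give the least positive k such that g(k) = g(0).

Recall that surjectivity means every element of the codomain has a preimage under g.
Since gcd(26, 100) = 2, we have 26x ≡ 0 (mod 2) for all x, so g(x) ≡ 0 (mod 2).
But 1 ≢ 0 (mod 2), so 1 ∈ ℤ_{100} has no preimage. Therefore g is not surjective.
Since g is not surjective, we find the least positive k with g(k) = g(0): this means 26k ≡ 0 (mod 100), i.e. 100 ∣ 26k. Since gcd(26, 100) = 2, dividing through by 2 this holds exactly when 50 ∣ 13k, and as gcd(13, 50) = 1, exactly when 50 ∣ k.
The smallest positive such k is 50.

50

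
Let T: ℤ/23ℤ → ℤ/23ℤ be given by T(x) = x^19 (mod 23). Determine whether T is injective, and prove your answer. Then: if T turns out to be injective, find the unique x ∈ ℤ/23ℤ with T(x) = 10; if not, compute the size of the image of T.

14

Since 23 is prime, the nonzero elements of ℤ/23ℤ form a cyclic group of order 22.
As gcd(19, 22) = 1, raising to the 19th power is a bijection on this group: if a^19 ≡ b^19 then (ab^{−1})^19 = 1, and the only element of order dividing gcd(19, 22) = 1 is 1, so a = b.
With T(0) = 0 this makes T injective on all of ℤ/23ℤ, hence bijective (finite equal-size domain and codomain). In particular T is injective.
Since T is injective, we find the preimage of 10. The inverse of x ↦ x^19 on (ℤ/23ℤ)^× is x ↦ x^7, because 19·7 = 133 = 6·22 + 1 ≡ 1 (mod 22) and x^{22} = 1 for x ≠ 0 (Fermat). So T⁻¹(10) = 10^7 mod 23.
Repeated squaring mod 23: 10^1 ≡ 10, 10^2 ≡ 10² = 100 ≡ 8, 10^4 ≡ 8² = 64 ≡ 18. Since 7 = 4 + 2 + 1, 10^7 ≡ 18·8·10: 18·8 = 144 ≡ 6, then 6·10 = 60 ≡ 14. So 10^7 ≡ 14 (mod 23).
Hence T⁻¹(10) = 14.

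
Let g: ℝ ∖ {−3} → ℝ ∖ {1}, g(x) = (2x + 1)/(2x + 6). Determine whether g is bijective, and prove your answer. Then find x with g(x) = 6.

Suppose g(s) = g(t). Cross-multiplying: (2s + 1)(2t + 6) = (2t + 1)(2s + 6).
Expanding both sides and cancelling the symmetric terms leaves 10·(s − t) = 0. Since 10 ≠ 0, s = t. Therefore g is injective.
For any y ≠ 1, solving y(2x + 6) = 2x + 1 for x gives a well-defined x ≠ −3. So g is surjective.
So g is bijective.
Solving g(x) = 6: cross-multiplying gives 2x + 1 = 6(2x + 6), which rearranges to −10x = 35, so x = −7/2.

-7/2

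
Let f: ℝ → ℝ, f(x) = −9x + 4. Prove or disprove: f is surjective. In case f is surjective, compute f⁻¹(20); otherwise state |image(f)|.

Recall that f is surjective if every y in the codomain equals f(x) for some x in the domain.
For any y ∈ ℝ, x = (y − 4)/(−9) satisfies f(x) = y.
Thus f is surjective.
Since f is surjective, we compute f⁻¹(20) = (20 − 4)/(−9) = −16/9.

-16/9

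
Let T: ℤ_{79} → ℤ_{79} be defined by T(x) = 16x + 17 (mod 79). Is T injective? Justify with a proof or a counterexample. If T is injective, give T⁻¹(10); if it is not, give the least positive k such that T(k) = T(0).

Suppose T(a) = T(b) in ℤ_{79}. Then 16a + 17 ≡ 16b + 17 (mod 79), therefore 16(a − b) ≡ 0 (mod 79).
Since gcd(16, 79) = 1, 16 is invertible modulo 79, thus a − b ≡ 0 (mod 79), i.e. a = b.
Thus T is injective.
We now compute 16⁻¹ mod 79 explicitly. Euclid's algorithm: 79 = 4·16 + 15, 16 = 1·15 + 1; back-substituting gives 1 = 5·16 − 1·79, so 16⁻¹ ≡ 5 (mod 79).
Since T is injective, we find T⁻¹(10): we need 16x ≡ 10 − 17 ≡ 72 (mod 79). Using 16⁻¹ = 5: x ≡ 5·72 = 360 = 4·79 + 44, so x = 44.
Check: T(44) = 16·44 + 17 = 721 = 9·79 + 10 ≡ 10 (mod 79).

44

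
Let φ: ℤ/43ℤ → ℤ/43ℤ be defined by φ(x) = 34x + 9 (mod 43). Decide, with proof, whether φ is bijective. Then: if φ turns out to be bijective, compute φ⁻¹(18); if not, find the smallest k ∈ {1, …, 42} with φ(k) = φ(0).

Suppose φ(a) = φ(b) in ℤ/43ℤ. Then 34a + 9 ≡ 34b + 9 (mod 43), so 34(a − b) ≡ 0 (mod 43).
Since gcd(34, 43) = 1, 34 is invertible modulo 43, thus a − b ≡ 0 (mod 43), i.e. a = b.
We now compute 34⁻¹ mod 43 explicitly. Euclid's algorithm: 43 = 1·34 + 9, 34 = 3·9 + 7, 9 = 1·7 + 2, 7 = 3·2 + 1; back-substituting gives 1 = 19·34 − 15·43, so 34⁻¹ ≡ 19 (mod 43).
For any y ∈ ℤ/43ℤ, x = 19(y − 9) mod 43 satisfies φ(x) = 34·19(y − 9) + 9 ≡ y (since 34·19 ≡ 1 mod 43). So every y has a preimage.
Thus φ is bijective.
Since φ is bijective, we find φ⁻¹(18): we need 34x ≡ 18 − 9 ≡ 9 (mod 43). Using 34⁻¹ = 19: x ≡ 19·9 = 171 = 3·43 + 42, so x = 42.
Check: φ(42) = 34·42 + 9 = 1437 = 33·43 + 18 ≡ 18 (mod 43).

42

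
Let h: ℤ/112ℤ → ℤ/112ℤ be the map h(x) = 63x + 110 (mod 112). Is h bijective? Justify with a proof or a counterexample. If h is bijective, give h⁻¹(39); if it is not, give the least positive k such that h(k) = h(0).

16

By definition, h is injective if h(s) = h(t) implies s = t.
We have gcd(63, 112) = 7 > 1. Taking s = 0 and t = 16: h(0) = 110 and h(16) = 63·16 + 110 = 1118 ≡ 110 (mod 112).
So h(0) = h(16) while 0 ≠ 16, therefore h is not injective, hence not bijective.
Since h is not bijective, we find the least positive k with h(k) = h(0): this means 63k ≡ 0 (mod 112), i.e. 112 ∣ 63k. Since gcd(63, 112) = 7, dividing through by 7 this holds exactly when 16 ∣ 9k, and as gcd(9, 16) = 1, exactly when 16 ∣ k.
The smallest positive such k is 16.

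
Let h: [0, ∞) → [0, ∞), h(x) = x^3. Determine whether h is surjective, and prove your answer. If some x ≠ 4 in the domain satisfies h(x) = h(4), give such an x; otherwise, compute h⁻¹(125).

5

For any y ∈ [0, ∞), x = y^{1/3} ∈ [0, ∞) gives h(x) = y, so h is surjective.
Since x ↦ x^3 is strictly increasing on [0, ∞), it is injective there, so no x ≠ 4 in the domain has h(x) = h(4). We therefore compute h⁻¹(125) = 125^{1/3} = 5 (indeed 5^3 = 125).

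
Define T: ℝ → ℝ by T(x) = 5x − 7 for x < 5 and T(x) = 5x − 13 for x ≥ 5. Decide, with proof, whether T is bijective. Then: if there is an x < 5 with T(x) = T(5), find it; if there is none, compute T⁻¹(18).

Both pieces are strictly increasing (slopes 5 and 5), so each is injective on its own interval.
The left piece maps (−∞, 5) onto (−∞, 18); the right piece maps [5, ∞) onto [12, ∞).
These images overlap. In particular T(5) = 12 (right piece), and solving 5x − 7 = 12 on the left piece gives x = 19/5 < 5.
So T(19/5) = T(5) with 19/5 ≠ 5, and T is not injective, hence not bijective. This x = 19/5 is the requested value below 5.

19/5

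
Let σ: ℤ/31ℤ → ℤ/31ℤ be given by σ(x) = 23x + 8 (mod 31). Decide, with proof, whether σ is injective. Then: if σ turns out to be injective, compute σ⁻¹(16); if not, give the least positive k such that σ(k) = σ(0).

30

If σ(x_1) = σ(x_2), then 23x_1 ≡ 23x_2 (mod 31). Because gcd(23, 31) = 1, we may cancel 23 to get x_1 ≡ x_2 (mod 31).
Thus σ is injective.
We now compute 23⁻¹ mod 31 explicitly. Euclid's algorithm: 31 = 1·23 + 8, 23 = 2·8 + 7, 8 = 1·7 + 1; back-substituting gives 1 = 27·23 − 20·31, so 23⁻¹ ≡ 27 (mod 31).
Since σ is injective, we find σ⁻¹(16): we need 23x ≡ 16 − 8 ≡ 8 (mod 31). Using 23⁻¹ = 27: x ≡ 27·8 = 216 = 6·31 + 30, so x = 30.
Check: σ(30) = 23·30 + 8 = 698 = 22·31 + 16 ≡ 16 (mod 31).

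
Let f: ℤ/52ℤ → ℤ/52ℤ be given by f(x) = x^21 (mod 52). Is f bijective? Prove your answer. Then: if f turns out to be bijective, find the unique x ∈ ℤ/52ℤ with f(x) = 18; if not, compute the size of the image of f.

15

f(2): Repeated squaring mod 52: 2^1 ≡ 2, 2^2 ≡ 2² = 4, 2^4 ≡ 4² = 16, 2^8 ≡ 16² = 256 ≡ 48, 2^16 ≡ 48² = 2304 ≡ 16. Since 21 = 16 + 4 + 1, 2^21 ≡ 16·16·2: 16·16 = 256 ≡ 48, then 48·2 = 96 ≡ 44. So 2^21 ≡ 44 (mod 52).
f(6): Repeated squaring mod 52: 6^1 ≡ 6, 6^2 ≡ 6² = 36, 6^4 ≡ 36² = 1296 ≡ 48, 6^8 ≡ 48² = 2304 ≡ 16, 6^16 ≡ 16² = 256 ≡ 48. Since 21 = 16 + 4 + 1, 6^21 ≡ 48·48·6: 48·48 = 2304 ≡ 16, then 16·6 = 96 ≡ 44. So 6^21 ≡ 44 (mod 52).
So f(2) = f(6) = 44 while 2 ≠ 6, therefore f is not injective, hence not bijective.
Since f is not bijective, we determine |image(f)|. Computing x^21 mod 52 for each x (by repeated squaring, reducing mod 52 at every step), the values f(0), f(1), …, f(51) are: 0, 1, 44, 27, 12, 5, 44, 47, 8, 1, 12, 47, 12, 13, 40, 31, 40, 25, 44, 31, 8, 21, 40, 51, 8, 25, 0, 27, 44, 1, 12, 31, 44, 21, 8, 27, 12, 21, 12, 39, 40, 5, 40, 51, 44, 5, 8, 47, 40, 25, 8, 51.
The distinct values are {0, 1, 5, 8, 12, 13, 21, 25, 27, 31, 39, 40, 44, 47, 51}; there are 15 of them.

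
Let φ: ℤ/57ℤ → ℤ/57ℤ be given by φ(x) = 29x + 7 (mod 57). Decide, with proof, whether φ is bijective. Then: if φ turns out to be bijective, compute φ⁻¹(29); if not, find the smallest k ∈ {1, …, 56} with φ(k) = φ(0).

If φ(s) = φ(t), then 29s ≡ 29t (mod 57). Because gcd(29, 57) = 1, we may cancel 29 to get s ≡ t (mod 57).
We now compute 29⁻¹ mod 57 explicitly. Euclid's algorithm: 57 = 1·29 + 28, 29 = 1·28 + 1; back-substituting gives 1 = 2·29 − 1·57, so 29⁻¹ ≡ 2 (mod 57).
For any y ∈ ℤ/57ℤ, x = 2(y − 7) mod 57 satisfies φ(x) = 29·2(y − 7) + 7 ≡ y (since 29·2 ≡ 1 mod 57). So every y has a preimage.
Hence φ is bijective.
Since φ is bijective, we find φ⁻¹(29): we need 29x ≡ 29 − 7 ≡ 22 (mod 57). Using 29⁻¹ = 2: x ≡ 2·22 = 44, so x = 44.
Check: φ(44) = 29·44 + 7 = 1283 = 22·57 + 29 ≡ 29 (mod 57).

44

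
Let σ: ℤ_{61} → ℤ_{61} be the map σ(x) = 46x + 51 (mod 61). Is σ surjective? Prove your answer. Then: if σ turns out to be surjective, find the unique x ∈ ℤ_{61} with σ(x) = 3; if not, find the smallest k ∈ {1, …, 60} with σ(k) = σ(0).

Since gcd(46, 61) = 1, 46 is invertible modulo 61. Euclid's algorithm: 61 = 1·46 + 15, 46 = 3·15 + 1; back-substituting gives 1 = 4·46 − 3·61, so 46⁻¹ ≡ 4 (mod 61).
For any y ∈ ℤ_{61}, x = 4(y − 51) mod 61 satisfies σ(x) = 46·4(y − 51) + 51 ≡ y (since 46·4 ≡ 1 mod 61). So every y has a preimage.
Thus σ is surjective.
Since σ is surjective, we find σ⁻¹(3): we need 46x ≡ 3 − 51 ≡ 13 (mod 61). Using 46⁻¹ = 4: x ≡ 4·13 = 52, so x = 52.
Check: σ(52) = 46·52 + 51 = 2443 = 40·61 + 3 ≡ 3 (mod 61).

52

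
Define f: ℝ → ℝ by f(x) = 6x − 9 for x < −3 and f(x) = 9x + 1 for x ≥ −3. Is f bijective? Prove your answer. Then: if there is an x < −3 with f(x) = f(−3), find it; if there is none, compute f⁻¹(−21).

-22/9

Both pieces are strictly increasing (slopes 6 and 9), so each is injective on its own interval.
The left piece maps (−∞, −3) onto (−∞, −27); the right piece maps [−3, ∞) onto [−26, ∞).
The images leave a gap (−27 has no preimage), so f is not surjective, hence not bijective.
Because the two images are disjoint, no x < −3 has f(x) = f(−3), so we compute f⁻¹(−21): −21 lies in [−26, ∞), so solve 9x + 1 = −21: x = (−21 − 1)/9 = −22/9.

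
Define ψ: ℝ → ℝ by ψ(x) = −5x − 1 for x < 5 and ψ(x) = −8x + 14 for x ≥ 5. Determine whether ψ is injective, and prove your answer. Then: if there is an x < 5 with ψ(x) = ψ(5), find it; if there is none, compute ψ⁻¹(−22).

Both pieces are strictly decreasing (slopes −5 and −8), so each is injective on its own interval.
The left piece maps (−∞, 5) onto (−26, ∞); the right piece maps [5, ∞) onto (−∞, −26].
These images are disjoint, so no value is attained by both pieces. So ψ is injective.
Because the two images are disjoint, no x < 5 has ψ(x) = ψ(5), so we compute ψ⁻¹(−22): −22 lies in (−26, ∞), so solve −5x − 1 = −22: x = (−22 + 1)/(−5) = 21/5.

21/5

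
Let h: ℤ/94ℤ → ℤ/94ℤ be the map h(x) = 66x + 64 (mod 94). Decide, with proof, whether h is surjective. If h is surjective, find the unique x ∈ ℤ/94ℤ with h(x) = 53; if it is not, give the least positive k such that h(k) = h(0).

47

Recall: h is surjective if every y in the codomain equals h(x) for some x in the domain.
Since gcd(66, 94) = 2, we have 66x ≡ 0 (mod 2) for all x, so h(x) ≡ 0 (mod 2).
But 1 ≢ 0 (mod 2), so 1 ∈ ℤ/94ℤ has no preimage. So h is not surjective.
Since h is not surjective, we find the least positive k with h(k) = h(0): this means 66k ≡ 0 (mod 94), i.e. 94 ∣ 66k. Since gcd(66, 94) = 2, dividing through by 2 this holds exactly when 47 ∣ 33k, and as gcd(33, 47) = 1, exactly when 47 ∣ k.
The smallest positive such k is 47.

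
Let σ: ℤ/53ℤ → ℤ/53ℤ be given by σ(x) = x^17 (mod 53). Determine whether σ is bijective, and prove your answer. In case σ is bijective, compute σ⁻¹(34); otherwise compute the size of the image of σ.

12

Since 53 is prime, the nonzero elements of ℤ/53ℤ form a cyclic group of order 52.
As gcd(17, 52) = 1, raising to the 17th power is a bijection on this group: if u^17 ≡ v^17 then (uv^{−1})^17 = 1, and the only element of order dividing gcd(17, 52) = 1 is 1, so u = v.
With σ(0) = 0 this makes σ injective on all of ℤ/53ℤ, hence bijective (finite equal-size domain and codomain). In particular σ is bijective.
Since σ is bijective, we find the preimage of 34. The inverse of x ↦ x^17 on (ℤ/53ℤ)^× is x ↦ x^49, because 17·49 = 833 = 16·52 + 1 ≡ 1 (mod 52) and x^{52} = 1 for x ≠ 0 (Fermat). So σ⁻¹(34) = 34^49 mod 53.
Repeated squaring mod 53: 34^1 ≡ 34, 34^2 ≡ 34² = 1156 ≡ 43, 34^4 ≡ 43² = 1849 ≡ 47, 34^8 ≡ 47² = 2209 ≡ 36, 34^16 ≡ 36² = 1296 ≡ 24, 34^32 ≡ 24² = 576 ≡ 46. Since 49 = 32 + 16 + 1, 34^49 ≡ 46·24·34: 46·24 = 1104 ≡ 44, then 44·34 = 1496 ≡ 12. So 34^49 ≡ 12 (mod 53).
Hence σ⁻¹(34) = 12.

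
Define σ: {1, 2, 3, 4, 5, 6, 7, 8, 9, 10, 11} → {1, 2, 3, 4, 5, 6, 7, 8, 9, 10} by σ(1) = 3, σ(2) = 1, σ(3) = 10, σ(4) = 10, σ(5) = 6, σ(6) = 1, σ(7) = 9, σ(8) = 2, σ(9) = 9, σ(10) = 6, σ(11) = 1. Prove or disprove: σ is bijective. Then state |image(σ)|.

σ(3) = 10 = σ(4) with 3 ≠ 4, so σ is not injective, hence not bijective.
The image of σ is {1, 2, 3, 6, 9, 10}, which has 6 elements.

6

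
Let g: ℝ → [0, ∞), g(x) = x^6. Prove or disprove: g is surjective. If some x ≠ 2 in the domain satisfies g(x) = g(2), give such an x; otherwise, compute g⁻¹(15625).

For any y ∈ [0, ∞), x = y^{1/6} ∈ ℝ satisfies x^6 = y, so g is surjective.
For the follow-up, such an x exists: taking x = −2 ∈ ℝ gives g(−2) = 64 = g(2) with −2 ≠ 2.

-2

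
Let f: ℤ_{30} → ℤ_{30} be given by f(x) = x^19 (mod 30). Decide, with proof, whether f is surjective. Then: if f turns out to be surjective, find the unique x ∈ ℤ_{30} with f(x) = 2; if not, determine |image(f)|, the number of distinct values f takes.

8

Computing x^19 mod 30 for each x (by repeated squaring, reducing mod 30 at every step), the values f(0), f(1), …, f(29) are: 0, 1, 8, 27, 4, 5, 6, 13, 2, 9, 10, 11, 18, 7, 14, 15, 16, 23, 12, 19, 20, 21, 28, 17, 24, 25, 26, 3, 22, 29.
Every element of ℤ_{30} appears exactly once in this list, so f is a bijection, and in particular surjective.
Since f is surjective, we read off the preimage of 2 from the same table: f(8) = 2, so f⁻¹(2) = 8.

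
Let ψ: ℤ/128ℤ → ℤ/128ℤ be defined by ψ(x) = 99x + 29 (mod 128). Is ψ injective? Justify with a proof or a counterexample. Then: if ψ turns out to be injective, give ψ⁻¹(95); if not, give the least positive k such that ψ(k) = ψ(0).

86

If ψ(s) = ψ(t), then 99s ≡ 99t (mod 128). Because gcd(99, 128) = 1, we may cancel 99 to get s ≡ t (mod 128).
Therefore ψ is injective.
We now compute 99⁻¹ mod 128 explicitly. Euclid's algorithm: 128 = 1·99 + 29, 99 = 3·29 + 12, 29 = 2·12 + 5, 12 = 2·5 + 2, 5 = 2·2 + 1; back-substituting gives 1 = 75·99 − 58·128, so 99⁻¹ ≡ 75 (mod 128).
Since ψ is injective, we find ψ⁻¹(95): we need 99x ≡ 95 − 29 ≡ 66 (mod 128). Using 99⁻¹ = 75: x ≡ 75·66 = 4950 = 38·128 + 86, so x = 86.
Check: ψ(86) = 99·86 + 29 = 8543 = 66·128 + 95 ≡ 95 (mod 128).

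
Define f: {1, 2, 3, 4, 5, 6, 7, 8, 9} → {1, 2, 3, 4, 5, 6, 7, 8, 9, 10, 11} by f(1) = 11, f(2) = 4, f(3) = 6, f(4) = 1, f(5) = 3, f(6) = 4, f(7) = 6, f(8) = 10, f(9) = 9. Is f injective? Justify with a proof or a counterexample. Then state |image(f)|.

7

f(2) = 4 = f(6) with 2 ≠ 6, so f is not injective.
The image of f is {1, 3, 4, 6, 9, 10, 11}, which has 7 elements.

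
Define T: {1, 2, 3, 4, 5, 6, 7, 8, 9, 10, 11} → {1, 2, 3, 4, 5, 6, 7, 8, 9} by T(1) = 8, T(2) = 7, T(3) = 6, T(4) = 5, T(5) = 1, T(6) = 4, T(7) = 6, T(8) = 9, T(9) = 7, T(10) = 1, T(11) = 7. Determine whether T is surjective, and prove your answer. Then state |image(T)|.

7

No element maps to 2, so T is not surjective.
The image of T is {1, 4, 5, 6, 7, 8, 9}, which has 7 elements.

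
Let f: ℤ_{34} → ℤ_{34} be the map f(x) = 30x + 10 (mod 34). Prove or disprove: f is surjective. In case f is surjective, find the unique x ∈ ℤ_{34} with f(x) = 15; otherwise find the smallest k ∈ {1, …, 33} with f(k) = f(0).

17

Since gcd(30, 34) = 2, we have 30x ≡ 0 (mod 2) for all x, so f(x) ≡ 0 (mod 2).
But 1 ≢ 0 (mod 2), so 1 ∈ ℤ_{34} has no preimage. So f is not surjective.
Since f is not surjective, we find the least positive k with f(k) = f(0): this means 30k ≡ 0 (mod 34), i.e. 34 ∣ 30k. Since gcd(30, 34) = 2, dividing through by 2 this holds exactly when 17 ∣ 15k, and as gcd(15, 17) = 1, exactly when 17 ∣ k.
The smallest positive such k is 17.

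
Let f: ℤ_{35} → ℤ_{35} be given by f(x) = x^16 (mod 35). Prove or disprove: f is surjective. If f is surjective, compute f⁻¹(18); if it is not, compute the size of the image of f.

8

f(3): Repeated squaring mod 35: 3^1 ≡ 3, 3^2 ≡ 3² = 9, 3^4 ≡ 9² = 81 ≡ 11, 3^8 ≡ 11² = 121 ≡ 16, 3^16 ≡ 16² = 256 ≡ 11. So 3^16 ≡ 11 (mod 35).
f(4): Repeated squaring mod 35: 4^1 ≡ 4, 4^2 ≡ 4² = 16, 4^4 ≡ 16² = 256 ≡ 11, 4^8 ≡ 11² = 121 ≡ 16, 4^16 ≡ 16² = 256 ≡ 11. So 4^16 ≡ 11 (mod 35).
So f(3) = f(4) = 11 while 3 ≠ 4, thus f is not injective.
A non-injective map from the 35-element set ℤ_{35} to itself takes at most 34 distinct values, so it cannot be surjective. Thus f is not surjective.
Since f is not surjective, we determine |image(f)|. Computing x^16 mod 35 for each x (by repeated squaring, reducing mod 35 at every step), the values f(0), f(1), …, f(34) are: 0, 1, 16, 11, 11, 30, 1, 21, 1, 16, 25, 11, 16, 1, 21, 15, 16, 11, 11, 16, 15, 21, 1, 16, 11, 25, 16, 1, 21, 1, 30, 11, 11, 16, 1.
The distinct values are {0, 1, 11, 15, 16, 21, 25, 30}; there are 8 of them.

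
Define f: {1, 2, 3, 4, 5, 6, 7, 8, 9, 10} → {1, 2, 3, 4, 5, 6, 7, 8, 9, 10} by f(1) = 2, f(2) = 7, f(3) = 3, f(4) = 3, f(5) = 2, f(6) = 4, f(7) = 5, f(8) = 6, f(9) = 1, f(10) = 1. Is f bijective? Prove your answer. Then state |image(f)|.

7

f(3) = 3 = f(4) with 3 ≠ 4, so f is not injective, hence not bijective.
The image of f is {1, 2, 3, 4, 5, 6, 7}, which has 7 elements.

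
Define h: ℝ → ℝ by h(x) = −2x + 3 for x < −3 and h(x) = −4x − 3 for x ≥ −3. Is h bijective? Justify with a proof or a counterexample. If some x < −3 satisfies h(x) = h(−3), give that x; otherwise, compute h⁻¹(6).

Both pieces are strictly decreasing (slopes −2 and −4), so each is injective on its own interval.
The left piece maps (−∞, −3) onto (9, ∞); the right piece maps [−3, ∞) onto (−∞, 9].
Since 9 = 9, the images partition ℝ: h is injective and surjective, hence bijective.
Because the two images are disjoint, no x < −3 has h(x) = h(−3), so we compute h⁻¹(6): 6 lies in (−∞, 9], so solve −4x − 3 = 6: x = (6 + 3)/(−4) = −9/4.

-9/4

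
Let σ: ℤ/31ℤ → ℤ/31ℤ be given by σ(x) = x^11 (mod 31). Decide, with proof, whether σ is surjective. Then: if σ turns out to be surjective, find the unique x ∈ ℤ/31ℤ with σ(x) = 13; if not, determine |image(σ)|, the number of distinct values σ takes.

3

Since 31 is prime, the nonzero elements of ℤ/31ℤ form a cyclic group of order 30.
As gcd(11, 30) = 1, raising to the 11th power is a bijection on this group: if x_1^11 ≡ x_2^11 then (x_1x_2^{−1})^11 = 1, and the only element of order dividing gcd(11, 30) = 1 is 1, so x_1 = x_2.
With σ(0) = 0 this makes σ injective on all of ℤ/31ℤ, hence bijective (finite equal-size domain and codomain). In particular σ is surjective.
Since σ is surjective, we find the preimage of 13. The inverse of x ↦ x^11 on (ℤ/31ℤ)^× is x ↦ x^11, because 11·11 = 121 = 4·30 + 1 ≡ 1 (mod 30) and x^{30} = 1 for x ≠ 0 (Fermat). So σ⁻¹(13) = 13^11 mod 31.
Repeated squaring mod 31: 13^1 ≡ 13, 13^2 ≡ 13² = 169 ≡ 14, 13^4 ≡ 14² = 196 ≡ 10, 13^8 ≡ 10² = 100 ≡ 7. Since 11 = 8 + 2 + 1, 13^11 ≡ 7·14·13: 7·14 = 98 ≡ 5, then 5·13 = 65 ≡ 3. So 13^11 ≡ 3 (mod 31).
Hence σ⁻¹(13) = 3.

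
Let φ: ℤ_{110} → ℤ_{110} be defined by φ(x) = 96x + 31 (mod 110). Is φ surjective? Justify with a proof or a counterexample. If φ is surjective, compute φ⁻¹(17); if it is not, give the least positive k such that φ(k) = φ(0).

55

Since gcd(96, 110) = 2, we have 96x ≡ 0 (mod 2) for all x, so φ(x) ≡ 1 (mod 2).
But 0 ≢ 1 (mod 2), so 0 ∈ ℤ_{110} has no preimage. Therefore φ is not surjective.
Since φ is not surjective, we find the least positive k with φ(k) = φ(0): this means 96k ≡ 0 (mod 110), i.e. 110 ∣ 96k. Since gcd(96, 110) = 2, dividing through by 2 this holds exactly when 55 ∣ 48k, and as gcd(48, 55) = 1, exactly when 55 ∣ k.
The smallest positive such k is 55.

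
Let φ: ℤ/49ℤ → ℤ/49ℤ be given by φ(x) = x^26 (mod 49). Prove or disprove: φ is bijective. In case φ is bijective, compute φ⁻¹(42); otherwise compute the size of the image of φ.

22

φ(0) = 0^26 = 0.
φ(7): Repeated squaring mod 49: 7^1 ≡ 7, 7^2 ≡ 7² = 49 ≡ 0, 7^4 ≡ 0² = 0, 7^8 ≡ 0² = 0, 7^16 ≡ 0² = 0. Since 26 = 16 + 8 + 2, 7^26 ≡ 0·0·0: 0·0 = 0, then 0·0 = 0. So 7^26 ≡ 0 (mod 49).
So φ(0) = φ(7) = 0 while 0 ≠ 7, therefore φ is not injective, hence not bijective.
Since φ is not bijective, we determine |image(φ)|. Computing x^26 mod 49 for each x (by repeated squaring, reducing mod 49 at every step), the values φ(0), φ(1), …, φ(48) are: 0, 1, 32, 2, 44, 11, 15, 0, 36, 4, 9, 37, 39, 29, 0, 22, 25, 16, 30, 18, 43, 0, 8, 46, 23, 23, 46, 8, 0, 43, 18, 30, 16, 25, 22, 0, 29, 39, 37, 9, 4, 36, 0, 15, 11, 44, 2, 32, 1.
The distinct values are {0, 1, 2, 4, 8, 9, 11, 15, 16, 18, 22, 23, 25, 29, 30, 32, 36, 37, 39, 43, 44, 46}; there are 22 of them.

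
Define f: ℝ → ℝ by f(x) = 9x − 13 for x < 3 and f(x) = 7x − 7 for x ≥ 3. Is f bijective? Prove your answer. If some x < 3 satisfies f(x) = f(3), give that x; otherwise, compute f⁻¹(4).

17/9

Both pieces are strictly increasing (slopes 9 and 7), so each is injective on its own interval.
The left piece maps (−∞, 3) onto (−∞, 14); the right piece maps [3, ∞) onto [14, ∞).
Since 14 = 14, the images partition ℝ: f is injective and surjective, hence bijective.
Because the two images are disjoint, no x < 3 has f(x) = f(3), so we compute f⁻¹(4): 4 lies in (−∞, 14), so solve 9x − 13 = 4: x = (4 + 13)/9 = 17/9.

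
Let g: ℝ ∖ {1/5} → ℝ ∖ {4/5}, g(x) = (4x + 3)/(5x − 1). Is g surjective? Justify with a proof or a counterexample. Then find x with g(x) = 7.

10/31

For any y ≠ 4/5, solving y(5x − 1) = 4x + 3 for x gives a well-defined x ≠ 1/5. So g is surjective.
Solving g(x) = 7: cross-multiplying gives 4x + 3 = 7(5x − 1), which rearranges to −31x = −10, so x = 10/31.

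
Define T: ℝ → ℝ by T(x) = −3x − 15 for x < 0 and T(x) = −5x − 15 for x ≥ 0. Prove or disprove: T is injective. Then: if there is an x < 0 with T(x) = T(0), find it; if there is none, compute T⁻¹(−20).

1

Both pieces are strictly decreasing (slopes −3 and −5), so each is injective on its own interval.
The left piece maps (−∞, 0) onto (−15, ∞); the right piece maps [0, ∞) onto (−∞, −15].
These images are disjoint, so no value is attained by both pieces. So T is injective.
Because the two images are disjoint, no x < 0 has T(x) = T(0), so we compute T⁻¹(−20): −20 lies in (−∞, −15], so solve −5x − 15 = −20: x = (−20 + 15)/(−5) = 1.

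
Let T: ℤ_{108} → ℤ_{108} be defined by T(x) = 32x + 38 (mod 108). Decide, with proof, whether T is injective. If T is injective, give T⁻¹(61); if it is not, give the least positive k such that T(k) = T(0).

27

We have gcd(32, 108) = 4 > 1. Taking u = 0 and v = 27: T(0) = 38 and T(27) = 32·27 + 38 = 902 ≡ 38 (mod 108).
So T(0) = T(27) while 0 ≠ 27, hence T is not injective.
Since T is not injective, we find the least positive k with T(k) = T(0): this means 32k ≡ 0 (mod 108), i.e. 108 ∣ 32k. Since gcd(32, 108) = 4, dividing through by 4 this holds exactly when 27 ∣ 8k, and as gcd(8, 27) = 1, exactly when 27 ∣ k.
The smallest positive such k is 27.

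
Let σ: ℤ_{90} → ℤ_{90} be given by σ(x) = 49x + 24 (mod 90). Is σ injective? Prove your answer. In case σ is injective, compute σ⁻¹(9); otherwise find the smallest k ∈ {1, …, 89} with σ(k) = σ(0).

Suppose σ(x_1) = σ(x_2) in ℤ_{90}. Then 49x_1 + 24 ≡ 49x_2 + 24 (mod 90), hence 49(x_1 − x_2) ≡ 0 (mod 90).
Since gcd(49, 90) = 1, 49 is invertible modulo 90, so x_1 − x_2 ≡ 0 (mod 90), i.e. x_1 = x_2.
Hence σ is injective.
We now compute 49⁻¹ mod 90 explicitly. Euclid's algorithm: 90 = 1·49 + 41, 49 = 1·41 + 8, 41 = 5·8 + 1; back-substituting gives 1 = 79·49 − 43·90, so 49⁻¹ ≡ 79 (mod 90).
Since σ is injective, we compute σ⁻¹(9): solve 49x + 24 ≡ 9 (mod 90), i.e. 49x ≡ 75 (mod 90).
Multiplying by 49⁻¹ = 79 gives x ≡ 79·75 = 5925 = 65·90 + 75 ≡ 75 (mod 90).
Check: σ(75) = 49·75 + 24 = 3699 = 41·90 + 9 ≡ 9 (mod 90).

75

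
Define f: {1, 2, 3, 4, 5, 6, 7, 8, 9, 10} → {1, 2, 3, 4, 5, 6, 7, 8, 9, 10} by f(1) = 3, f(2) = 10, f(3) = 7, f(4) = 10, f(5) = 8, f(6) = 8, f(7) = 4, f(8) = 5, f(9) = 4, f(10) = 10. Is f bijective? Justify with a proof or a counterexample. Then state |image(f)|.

f(2) = 10 = f(4) with 2 ≠ 4, so f is not injective, hence not bijective.
The image of f is {3, 4, 5, 7, 8, 10}, which has 6 elements.

6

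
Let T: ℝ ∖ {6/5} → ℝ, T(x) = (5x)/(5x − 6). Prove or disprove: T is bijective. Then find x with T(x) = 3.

If T(x) = 1, cross-multiplying gives 5(5x) = 5(5x − 6), which simplifies to 0 = −30 — false.  So 1 has no preimage and T is not surjective.
Hence T is not bijective.
Solving T(x) = 3: cross-multiplying gives 5x = 3(5x − 6), which rearranges to −10x = −18, so x = 9/5.

9/5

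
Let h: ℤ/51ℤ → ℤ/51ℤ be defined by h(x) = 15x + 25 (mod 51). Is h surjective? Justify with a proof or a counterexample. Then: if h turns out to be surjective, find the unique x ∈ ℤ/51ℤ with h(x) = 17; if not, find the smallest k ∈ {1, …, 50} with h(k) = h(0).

17

Since gcd(15, 51) = 3, we have 15x ≡ 0 (mod 3) for all x, so h(x) ≡ 1 (mod 3).
But 0 ≢ 1 (mod 3), so 0 ∈ ℤ/51ℤ has no preimage. Hence h is not surjective.
Since h is not surjective, we find the least positive k with h(k) = h(0): this means 15k ≡ 0 (mod 51), i.e. 51 ∣ 15k. Since gcd(15, 51) = 3, dividing through by 3 this holds exactly when 17 ∣ 5k, and as gcd(5, 17) = 1, exactly when 17 ∣ k.
The smallest positive such k is 17.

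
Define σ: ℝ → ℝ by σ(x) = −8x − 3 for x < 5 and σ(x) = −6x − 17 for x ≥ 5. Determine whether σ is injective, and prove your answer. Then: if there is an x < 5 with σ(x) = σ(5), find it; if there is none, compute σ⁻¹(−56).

13/2

Both pieces are strictly decreasing (slopes −8 and −6), so each is injective on its own interval.
The left piece maps (−∞, 5) onto (−43, ∞); the right piece maps [5, ∞) onto (−∞, −47].
These images are disjoint, so no value is attained by both pieces. So σ is injective.
Because the two images are disjoint, no x < 5 has σ(x) = σ(5), so we compute σ⁻¹(−56): −56 lies in (−∞, −47], so solve −6x − 17 = −56: x = (−56 + 17)/(−6) = 13/2.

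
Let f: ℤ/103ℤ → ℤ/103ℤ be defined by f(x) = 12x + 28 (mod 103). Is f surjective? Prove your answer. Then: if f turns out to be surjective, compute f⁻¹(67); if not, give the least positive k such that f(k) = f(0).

29

Recall: f is surjective if every y in the codomain equals f(x) for some x in the domain.
Since gcd(12, 103) = 1, 12 is invertible modulo 103. Euclid's algorithm: 103 = 8·12 + 7, 12 = 1·7 + 5, 7 = 1·5 + 2, 5 = 2·2 + 1; back-substituting gives 1 = 43·12 − 5·103, so 12⁻¹ ≡ 43 (mod 103).
Then y ↦ 43(y − 28) is a two-sided inverse to f, so every y ∈ ℤ/103ℤ has a preimage.
So f is surjective.
Since f is surjective, we find f⁻¹(67): we need 12x ≡ 67 − 28 ≡ 39 (mod 103). Using 12⁻¹ = 43: x ≡ 43·39 = 1677 = 16·103 + 29, so x = 29.
Check: f(29) = 12·29 + 28 = 376 = 3·103 + 67 ≡ 67 (mod 103).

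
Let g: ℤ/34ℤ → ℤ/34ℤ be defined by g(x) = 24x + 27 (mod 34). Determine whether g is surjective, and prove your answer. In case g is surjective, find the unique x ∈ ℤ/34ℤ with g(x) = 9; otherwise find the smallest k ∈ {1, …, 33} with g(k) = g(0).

Since gcd(24, 34) = 2, we have 24x ≡ 0 (mod 2) for all x, so g(x) ≡ 1 (mod 2).
But 0 ≢ 1 (mod 2), so 0 ∈ ℤ/34ℤ has no preimage. Thus g is not surjective.
Since g is not surjective, we find the least positive k with g(k) = g(0): this means 24k ≡ 0 (mod 34), i.e. 34 ∣ 24k. Since gcd(24, 34) = 2, dividing through by 2 this holds exactly when 17 ∣ 12k, and as gcd(12, 17) = 1, exactly when 17 ∣ k.
The smallest positive such k is 17.

17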